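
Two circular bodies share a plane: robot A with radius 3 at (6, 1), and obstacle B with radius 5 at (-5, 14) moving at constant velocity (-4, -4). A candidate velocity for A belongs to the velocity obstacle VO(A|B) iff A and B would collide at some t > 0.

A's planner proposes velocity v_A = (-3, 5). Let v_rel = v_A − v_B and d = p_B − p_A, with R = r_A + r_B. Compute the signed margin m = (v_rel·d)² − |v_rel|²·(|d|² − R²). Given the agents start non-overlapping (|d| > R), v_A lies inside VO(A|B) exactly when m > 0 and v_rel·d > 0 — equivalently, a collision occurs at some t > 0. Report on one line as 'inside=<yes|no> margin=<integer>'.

d = (-11, 13),  |d|² = 290;  R = 3+5 = 8,  c = 290−8² = 226
v_rel = (1, 9),  |v_rel|² = 82;  v_rel·d = (1)·(-11) + (9)·(13) = 106
82·t² − 212·t + 226 = 0  ⇒  m = 106² − 82·226 = -7296
m = -7296 < 0,  v_rel·d = 106 > 0  ⇒  outside

inside=no margin=-7296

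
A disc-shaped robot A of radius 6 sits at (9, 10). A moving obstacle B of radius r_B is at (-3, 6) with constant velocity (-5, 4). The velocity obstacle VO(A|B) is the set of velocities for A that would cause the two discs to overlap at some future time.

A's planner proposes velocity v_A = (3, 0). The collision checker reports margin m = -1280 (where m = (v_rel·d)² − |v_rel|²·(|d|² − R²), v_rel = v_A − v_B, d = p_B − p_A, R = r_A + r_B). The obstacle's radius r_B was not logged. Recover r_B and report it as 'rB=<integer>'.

m = -1280
d = (-12, -4);  v_rel = (8, -4),  |v_rel|² = 80
v_rel×d = (8)·(-4) − (-4)·(-12) = -80
since m = R²·80 − (-80)²:  R² = (6400 + -1280) / 80 = 64
R = √64 = 8  ⇒  r_B = 8 − 6 = 2

rB=2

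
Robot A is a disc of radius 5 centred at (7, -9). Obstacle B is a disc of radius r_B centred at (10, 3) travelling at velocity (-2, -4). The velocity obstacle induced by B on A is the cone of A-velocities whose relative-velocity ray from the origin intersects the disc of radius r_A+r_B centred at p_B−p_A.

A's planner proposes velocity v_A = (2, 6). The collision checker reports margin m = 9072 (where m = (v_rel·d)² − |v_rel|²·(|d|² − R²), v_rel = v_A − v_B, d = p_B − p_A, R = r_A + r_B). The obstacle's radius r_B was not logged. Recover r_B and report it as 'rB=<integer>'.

m = 9072
d = (3, 12);  v_rel = (4, 10),  |v_rel|² = 116
v_rel×d = (4)·(12) − (10)·(3) = 18
since m = R²·116 − 18²:  R² = (324 + 9072) / 116 = 81
R = √81 = 9  ⇒  r_B = 9 − 5 = 4

rB=4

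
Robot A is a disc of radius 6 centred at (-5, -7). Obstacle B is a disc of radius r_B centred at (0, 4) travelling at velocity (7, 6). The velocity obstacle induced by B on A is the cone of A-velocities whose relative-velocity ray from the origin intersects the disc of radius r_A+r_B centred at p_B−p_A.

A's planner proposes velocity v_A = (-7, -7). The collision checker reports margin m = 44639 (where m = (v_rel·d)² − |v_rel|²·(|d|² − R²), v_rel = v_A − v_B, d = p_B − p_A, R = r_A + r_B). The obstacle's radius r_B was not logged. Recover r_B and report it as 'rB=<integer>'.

m = 44639
d = (5, 11);  v_rel = (-14, -13),  |v_rel|² = 365
v_rel×d = (-14)·(11) − (-13)·(5) = -89
since m = R²·365 − (-89)²:  R² = (7921 + 44639) / 365 = 144
R = √144 = 12  ⇒  r_B = 12 − 6 = 6

rB=6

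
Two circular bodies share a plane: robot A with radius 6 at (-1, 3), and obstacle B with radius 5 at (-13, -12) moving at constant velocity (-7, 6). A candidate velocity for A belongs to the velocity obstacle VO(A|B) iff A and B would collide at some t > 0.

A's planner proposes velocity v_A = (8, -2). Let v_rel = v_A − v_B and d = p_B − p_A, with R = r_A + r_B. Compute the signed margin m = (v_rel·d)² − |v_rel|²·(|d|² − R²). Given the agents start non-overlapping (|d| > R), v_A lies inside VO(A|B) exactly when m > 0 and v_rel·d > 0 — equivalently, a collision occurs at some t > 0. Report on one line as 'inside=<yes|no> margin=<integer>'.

d = (-12, -15),  |d|² = 369;  R = 6+5 = 11,  c = 369−11² = 248
v_rel = (15, -8),  |v_rel|² = 289;  v_rel·d = (15)·(-12) + (-8)·(-15) = -60
289·t² + 120·t + 248 = 0  ⇒  m = (-60)² − 289·248 = -68072
m = -68072 < 0,  v_rel·d = -60 < 0  ⇒  outside

inside=no margin=-68072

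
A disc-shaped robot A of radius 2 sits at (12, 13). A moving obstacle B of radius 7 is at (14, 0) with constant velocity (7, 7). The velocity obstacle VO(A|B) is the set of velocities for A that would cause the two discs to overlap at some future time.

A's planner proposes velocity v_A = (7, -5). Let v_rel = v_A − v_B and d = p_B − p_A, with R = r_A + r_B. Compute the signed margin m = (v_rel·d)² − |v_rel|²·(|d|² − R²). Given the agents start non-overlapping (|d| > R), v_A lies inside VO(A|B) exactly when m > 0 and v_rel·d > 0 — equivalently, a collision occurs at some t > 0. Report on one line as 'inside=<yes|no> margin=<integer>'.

d = (2, -13),  |d|² = 173;  R = 2+7 = 9,  c = 173−9² = 92
v_rel = (0, -12),  |v_rel|² = 144;  v_rel·d = (0)·(2) + (-12)·(-13) = 156
144·t² − 312·t + 92 = 0  ⇒  m = 156² − 144·92 = 11088
m = 11088 > 0,  v_rel·d = 156 > 0  ⇒  inside

inside=yes margin=11088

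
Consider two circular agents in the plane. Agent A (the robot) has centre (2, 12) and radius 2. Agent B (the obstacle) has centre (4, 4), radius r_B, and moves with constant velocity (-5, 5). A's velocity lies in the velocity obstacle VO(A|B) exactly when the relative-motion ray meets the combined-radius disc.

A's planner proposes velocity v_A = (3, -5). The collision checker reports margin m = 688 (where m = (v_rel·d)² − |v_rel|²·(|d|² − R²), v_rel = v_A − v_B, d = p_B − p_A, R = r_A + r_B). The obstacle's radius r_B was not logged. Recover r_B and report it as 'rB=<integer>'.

m = 688
d = (2, -8);  v_rel = (8, -10),  |v_rel|² = 164
v_rel×d = (8)·(-8) − (-10)·(2) = -44
since m = R²·164 − (-44)²:  R² = (1936 + 688) / 164 = 16
R = √16 = 4  ⇒  r_B = 4 − 2 = 2

rB=2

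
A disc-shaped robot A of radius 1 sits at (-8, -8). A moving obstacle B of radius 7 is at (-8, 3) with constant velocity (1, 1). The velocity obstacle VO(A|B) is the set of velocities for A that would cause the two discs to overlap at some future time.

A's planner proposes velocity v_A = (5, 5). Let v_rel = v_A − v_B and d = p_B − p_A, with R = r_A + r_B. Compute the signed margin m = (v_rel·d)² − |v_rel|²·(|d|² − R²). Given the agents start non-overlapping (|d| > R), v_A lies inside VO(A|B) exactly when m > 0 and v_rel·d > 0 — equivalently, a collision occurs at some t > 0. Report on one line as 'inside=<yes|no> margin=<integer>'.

d = (0, 11),  |d|² = 121;  R = 1+7 = 8,  c = 121−8² = 57
v_rel = (4, 4),  |v_rel|² = 32;  v_rel·d = (4)·(0) + (4)·(11) = 44
32·t² − 88·t + 57 = 0  ⇒  m = 44² − 32·57 = 112
m = 112 > 0,  v_rel·d = 44 > 0  ⇒  inside

inside=yes margin=112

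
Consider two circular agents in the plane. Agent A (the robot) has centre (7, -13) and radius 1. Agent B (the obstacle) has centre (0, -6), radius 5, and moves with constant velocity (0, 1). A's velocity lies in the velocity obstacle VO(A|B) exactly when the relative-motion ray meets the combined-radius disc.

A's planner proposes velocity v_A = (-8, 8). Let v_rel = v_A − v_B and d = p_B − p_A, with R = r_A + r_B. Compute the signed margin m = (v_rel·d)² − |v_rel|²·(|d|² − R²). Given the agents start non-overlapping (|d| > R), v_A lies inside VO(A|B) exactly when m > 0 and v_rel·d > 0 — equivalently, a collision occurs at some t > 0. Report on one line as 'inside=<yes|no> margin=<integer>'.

d = (-7, 7),  |d|² = 98;  R = 1+5 = 6,  c = 98−6² = 62
v_rel = (-8, 7),  |v_rel|² = 113;  v_rel·d = (-8)·(-7) + (7)·(7) = 105
113·t² − 210·t + 62 = 0  ⇒  m = 105² − 113·62 = 4019
m = 4019 > 0,  v_rel·d = 105 > 0  ⇒  inside

inside=yes margin=4019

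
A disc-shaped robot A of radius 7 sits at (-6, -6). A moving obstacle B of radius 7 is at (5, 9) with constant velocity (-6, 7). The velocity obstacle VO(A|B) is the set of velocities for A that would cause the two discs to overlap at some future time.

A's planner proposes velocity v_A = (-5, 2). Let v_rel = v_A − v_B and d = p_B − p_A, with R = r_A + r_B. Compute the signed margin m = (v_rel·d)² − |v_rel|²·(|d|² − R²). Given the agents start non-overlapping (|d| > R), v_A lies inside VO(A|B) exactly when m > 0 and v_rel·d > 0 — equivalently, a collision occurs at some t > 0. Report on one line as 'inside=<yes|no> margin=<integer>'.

d = (11, 15),  |d|² = 346;  R = 7+7 = 14,  c = 346−14² = 150
v_rel = (1, -5),  |v_rel|² = 26;  v_rel·d = (1)·(11) + (-5)·(15) = -64
26·t² + 128·t + 150 = 0  ⇒  m = (-64)² − 26·150 = 196
m = 196 > 0,  v_rel·d = -64 < 0  ⇒  outside

inside=no margin=196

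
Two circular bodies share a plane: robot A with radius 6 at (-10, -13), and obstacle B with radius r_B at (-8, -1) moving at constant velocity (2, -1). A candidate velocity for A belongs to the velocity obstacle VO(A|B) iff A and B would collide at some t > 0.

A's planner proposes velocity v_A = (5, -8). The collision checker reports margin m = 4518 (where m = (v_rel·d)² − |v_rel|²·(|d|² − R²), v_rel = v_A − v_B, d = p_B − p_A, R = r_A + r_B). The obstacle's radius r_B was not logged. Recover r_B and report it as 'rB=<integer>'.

m = 4518
d = (2, 12);  v_rel = (3, -7),  |v_rel|² = 58
v_rel×d = (3)·(12) − (-7)·(2) = 50
since m = R²·58 − 50²:  R² = (2500 + 4518) / 58 = 121
R = √121 = 11  ⇒  r_B = 11 − 6 = 5

rB=5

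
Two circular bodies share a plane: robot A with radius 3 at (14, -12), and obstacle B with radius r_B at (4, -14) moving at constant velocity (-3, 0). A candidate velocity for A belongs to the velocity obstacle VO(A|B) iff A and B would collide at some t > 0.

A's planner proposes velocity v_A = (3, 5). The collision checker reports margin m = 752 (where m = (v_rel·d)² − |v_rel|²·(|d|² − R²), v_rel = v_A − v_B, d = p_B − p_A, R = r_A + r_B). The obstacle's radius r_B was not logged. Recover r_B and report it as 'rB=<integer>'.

m = 752
d = (-10, -2);  v_rel = (6, 5),  |v_rel|² = 61
v_rel×d = (6)·(-2) − (5)·(-10) = 38
since m = R²·61 − 38²:  R² = (1444 + 752) / 61 = 36
R = √36 = 6  ⇒  r_B = 6 − 3 = 3

rB=3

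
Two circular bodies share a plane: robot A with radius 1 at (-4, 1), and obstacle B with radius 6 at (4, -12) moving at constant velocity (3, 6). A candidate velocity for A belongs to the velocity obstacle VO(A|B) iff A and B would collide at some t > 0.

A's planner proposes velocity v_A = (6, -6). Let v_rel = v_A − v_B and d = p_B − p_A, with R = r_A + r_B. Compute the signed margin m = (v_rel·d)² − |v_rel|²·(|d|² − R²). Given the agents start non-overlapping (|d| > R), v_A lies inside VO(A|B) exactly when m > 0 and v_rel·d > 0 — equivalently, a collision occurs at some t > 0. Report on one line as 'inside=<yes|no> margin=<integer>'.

d = (8, -13),  |d|² = 233;  R = 1+6 = 7,  c = 233−7² = 184
v_rel = (3, -12),  |v_rel|² = 153;  v_rel·d = (3)·(8) + (-12)·(-13) = 180
153·t² − 360·t + 184 = 0  ⇒  m = 180² − 153·184 = 4248
m = 4248 > 0,  v_rel·d = 180 > 0  ⇒  inside

inside=yes margin=4248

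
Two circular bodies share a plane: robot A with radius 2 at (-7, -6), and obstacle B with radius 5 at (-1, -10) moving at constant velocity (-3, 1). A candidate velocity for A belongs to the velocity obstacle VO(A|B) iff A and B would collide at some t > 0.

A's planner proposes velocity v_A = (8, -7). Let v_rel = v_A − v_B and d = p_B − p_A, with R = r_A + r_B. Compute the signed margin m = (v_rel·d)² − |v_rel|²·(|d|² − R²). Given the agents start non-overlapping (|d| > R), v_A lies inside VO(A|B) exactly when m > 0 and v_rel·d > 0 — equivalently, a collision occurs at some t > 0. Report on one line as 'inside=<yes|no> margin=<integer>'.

d = (6, -4),  |d|² = 52;  R = 2+5 = 7,  c = 52−7² = 3
v_rel = (11, -8),  |v_rel|² = 185;  v_rel·d = (11)·(6) + (-8)·(-4) = 98
185·t² − 196·t + 3 = 0  ⇒  m = 98² − 185·3 = 9049
m = 9049 > 0,  v_rel·d = 98 > 0  ⇒  inside

inside=yes margin=9049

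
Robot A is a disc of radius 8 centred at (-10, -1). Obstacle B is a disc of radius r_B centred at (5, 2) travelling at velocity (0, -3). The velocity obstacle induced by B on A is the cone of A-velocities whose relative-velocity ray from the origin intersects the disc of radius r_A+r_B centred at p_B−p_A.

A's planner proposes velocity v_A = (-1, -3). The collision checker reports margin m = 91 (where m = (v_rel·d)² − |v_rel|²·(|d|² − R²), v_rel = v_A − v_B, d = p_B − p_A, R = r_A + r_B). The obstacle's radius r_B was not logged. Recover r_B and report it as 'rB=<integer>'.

m = 91
d = (15, 3);  v_rel = (-1, 0),  |v_rel|² = 1
v_rel×d = (-1)·(3) − (0)·(15) = -3
since m = R²·1 − (-3)²:  R² = (9 + 91) / 1 = 100
R = √100 = 10  ⇒  r_B = 10 − 8 = 2

rB=2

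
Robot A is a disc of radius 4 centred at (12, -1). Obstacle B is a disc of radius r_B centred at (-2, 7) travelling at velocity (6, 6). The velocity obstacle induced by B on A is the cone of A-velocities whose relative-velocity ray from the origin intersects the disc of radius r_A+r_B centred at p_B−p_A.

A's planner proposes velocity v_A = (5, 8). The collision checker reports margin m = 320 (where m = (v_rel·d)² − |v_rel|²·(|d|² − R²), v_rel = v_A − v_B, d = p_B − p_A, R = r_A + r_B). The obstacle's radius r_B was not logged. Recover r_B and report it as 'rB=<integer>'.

m = 320
d = (-14, 8);  v_rel = (-1, 2),  |v_rel|² = 5
v_rel×d = (-1)·(8) − (2)·(-14) = 20
since m = R²·5 − 20²:  R² = (400 + 320) / 5 = 144
R = √144 = 12  ⇒  r_B = 12 − 4 = 8

rB=8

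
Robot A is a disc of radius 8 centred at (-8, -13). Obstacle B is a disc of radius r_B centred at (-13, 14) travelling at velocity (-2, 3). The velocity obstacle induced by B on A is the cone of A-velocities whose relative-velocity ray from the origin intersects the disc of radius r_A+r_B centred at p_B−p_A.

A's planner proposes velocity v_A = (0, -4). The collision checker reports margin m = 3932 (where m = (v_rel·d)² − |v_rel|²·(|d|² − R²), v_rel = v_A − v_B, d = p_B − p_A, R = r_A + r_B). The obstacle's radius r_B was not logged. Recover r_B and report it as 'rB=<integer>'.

m = 3932
d = (-5, 27);  v_rel = (2, -7),  |v_rel|² = 53
v_rel×d = (2)·(27) − (-7)·(-5) = 19
since m = R²·53 − 19²:  R² = (361 + 3932) / 53 = 81
R = √81 = 9  ⇒  r_B = 9 − 8 = 1

rB=1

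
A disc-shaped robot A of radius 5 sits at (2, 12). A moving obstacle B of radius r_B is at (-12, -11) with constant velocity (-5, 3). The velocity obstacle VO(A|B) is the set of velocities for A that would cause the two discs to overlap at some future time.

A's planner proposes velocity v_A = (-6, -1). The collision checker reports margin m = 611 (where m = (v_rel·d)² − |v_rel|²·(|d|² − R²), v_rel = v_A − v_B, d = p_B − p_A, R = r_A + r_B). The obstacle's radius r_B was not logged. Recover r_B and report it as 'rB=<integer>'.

m = 611
d = (-14, -23);  v_rel = (-1, -4),  |v_rel|² = 17
v_rel×d = (-1)·(-23) − (-4)·(-14) = -33
since m = R²·17 − (-33)²:  R² = (1089 + 611) / 17 = 100
R = √100 = 10  ⇒  r_B = 10 − 5 = 5

rB=5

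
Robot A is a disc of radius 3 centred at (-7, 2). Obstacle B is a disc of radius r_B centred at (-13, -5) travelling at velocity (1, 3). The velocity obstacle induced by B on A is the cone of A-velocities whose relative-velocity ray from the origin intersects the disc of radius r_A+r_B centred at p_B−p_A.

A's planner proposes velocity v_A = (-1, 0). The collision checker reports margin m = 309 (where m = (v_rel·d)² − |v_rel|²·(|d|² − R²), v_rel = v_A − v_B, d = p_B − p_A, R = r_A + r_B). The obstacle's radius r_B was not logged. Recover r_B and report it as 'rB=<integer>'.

m = 309
d = (-6, -7);  v_rel = (-2, -3),  |v_rel|² = 13
v_rel×d = (-2)·(-7) − (-3)·(-6) = -4
since m = R²·13 − (-4)²:  R² = (16 + 309) / 13 = 25
R = √25 = 5  ⇒  r_B = 5 − 3 = 2

rB=2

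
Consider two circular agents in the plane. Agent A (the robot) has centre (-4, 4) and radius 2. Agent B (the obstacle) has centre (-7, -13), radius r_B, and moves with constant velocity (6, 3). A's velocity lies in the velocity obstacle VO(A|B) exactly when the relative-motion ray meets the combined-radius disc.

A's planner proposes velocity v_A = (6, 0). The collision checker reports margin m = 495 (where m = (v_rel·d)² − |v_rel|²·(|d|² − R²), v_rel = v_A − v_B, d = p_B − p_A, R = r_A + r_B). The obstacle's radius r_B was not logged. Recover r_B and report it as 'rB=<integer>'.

m = 495
d = (-3, -17);  v_rel = (0, -3),  |v_rel|² = 9
v_rel×d = (0)·(-17) − (-3)·(-3) = -9
since m = R²·9 − (-9)²:  R² = (81 + 495) / 9 = 64
R = √64 = 8  ⇒  r_B = 8 − 2 = 6

rB=6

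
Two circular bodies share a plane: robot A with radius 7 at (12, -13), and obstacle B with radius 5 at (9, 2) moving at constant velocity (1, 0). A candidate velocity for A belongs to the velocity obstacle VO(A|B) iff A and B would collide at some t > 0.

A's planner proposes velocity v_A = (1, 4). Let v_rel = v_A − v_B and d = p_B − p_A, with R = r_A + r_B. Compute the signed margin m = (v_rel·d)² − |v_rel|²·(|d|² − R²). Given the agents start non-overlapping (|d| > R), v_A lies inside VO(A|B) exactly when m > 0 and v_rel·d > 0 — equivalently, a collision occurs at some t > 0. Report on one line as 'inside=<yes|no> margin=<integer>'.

d = (-3, 15),  |d|² = 234;  R = 7+5 = 12,  c = 234−12² = 90
v_rel = (0, 4),  |v_rel|² = 16;  v_rel·d = (0)·(-3) + (4)·(15) = 60
16·t² − 120·t + 90 = 0  ⇒  m = 60² − 16·90 = 2160
m = 2160 > 0,  v_rel·d = 60 > 0  ⇒  inside

inside=yes margin=2160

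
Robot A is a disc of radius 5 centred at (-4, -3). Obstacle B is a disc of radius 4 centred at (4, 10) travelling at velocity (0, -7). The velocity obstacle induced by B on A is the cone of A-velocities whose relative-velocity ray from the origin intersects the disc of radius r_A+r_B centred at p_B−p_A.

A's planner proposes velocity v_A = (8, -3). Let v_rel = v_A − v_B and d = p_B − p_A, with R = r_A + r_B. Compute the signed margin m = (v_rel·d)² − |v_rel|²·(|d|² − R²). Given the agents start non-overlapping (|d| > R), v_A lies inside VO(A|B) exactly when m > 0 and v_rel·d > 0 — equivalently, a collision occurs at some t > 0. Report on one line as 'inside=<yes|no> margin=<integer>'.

d = (8, 13),  |d|² = 233;  R = 5+4 = 9,  c = 233−9² = 152
v_rel = (8, 4),  |v_rel|² = 80;  v_rel·d = (8)·(8) + (4)·(13) = 116
80·t² − 232·t + 152 = 0  ⇒  m = 116² − 80·152 = 1296
m = 1296 > 0,  v_rel·d = 116 > 0  ⇒  inside

inside=yes margin=1296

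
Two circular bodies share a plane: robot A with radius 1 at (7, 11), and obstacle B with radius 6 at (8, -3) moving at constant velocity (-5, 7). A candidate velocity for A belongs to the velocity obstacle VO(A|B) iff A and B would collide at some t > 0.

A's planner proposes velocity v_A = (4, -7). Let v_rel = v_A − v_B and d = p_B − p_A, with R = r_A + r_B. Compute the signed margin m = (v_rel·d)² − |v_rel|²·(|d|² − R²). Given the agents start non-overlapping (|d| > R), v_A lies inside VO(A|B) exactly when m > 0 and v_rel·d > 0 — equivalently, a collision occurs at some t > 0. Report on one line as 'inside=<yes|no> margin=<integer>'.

d = (1, -14),  |d|² = 197;  R = 1+6 = 7,  c = 197−7² = 148
v_rel = (9, -14),  |v_rel|² = 277;  v_rel·d = (9)·(1) + (-14)·(-14) = 205
277·t² − 410·t + 148 = 0  ⇒  m = 205² − 277·148 = 1029
m = 1029 > 0,  v_rel·d = 205 > 0  ⇒  inside

inside=yes margin=1029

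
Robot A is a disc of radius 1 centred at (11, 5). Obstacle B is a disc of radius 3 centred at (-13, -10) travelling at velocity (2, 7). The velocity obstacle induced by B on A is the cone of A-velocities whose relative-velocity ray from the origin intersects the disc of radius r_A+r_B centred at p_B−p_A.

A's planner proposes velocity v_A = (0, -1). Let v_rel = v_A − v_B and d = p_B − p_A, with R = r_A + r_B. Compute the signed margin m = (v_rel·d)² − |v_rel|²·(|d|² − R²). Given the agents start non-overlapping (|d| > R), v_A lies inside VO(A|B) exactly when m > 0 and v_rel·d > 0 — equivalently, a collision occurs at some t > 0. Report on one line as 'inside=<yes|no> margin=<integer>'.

d = (-24, -15),  |d|² = 801;  R = 1+3 = 4,  c = 801−4² = 785
v_rel = (-2, -8),  |v_rel|² = 68;  v_rel·d = (-2)·(-24) + (-8)·(-15) = 168
68·t² − 336·t + 785 = 0  ⇒  m = 168² − 68·785 = -25156
m = -25156 < 0,  v_rel·d = 168 > 0  ⇒  outside

inside=no margin=-25156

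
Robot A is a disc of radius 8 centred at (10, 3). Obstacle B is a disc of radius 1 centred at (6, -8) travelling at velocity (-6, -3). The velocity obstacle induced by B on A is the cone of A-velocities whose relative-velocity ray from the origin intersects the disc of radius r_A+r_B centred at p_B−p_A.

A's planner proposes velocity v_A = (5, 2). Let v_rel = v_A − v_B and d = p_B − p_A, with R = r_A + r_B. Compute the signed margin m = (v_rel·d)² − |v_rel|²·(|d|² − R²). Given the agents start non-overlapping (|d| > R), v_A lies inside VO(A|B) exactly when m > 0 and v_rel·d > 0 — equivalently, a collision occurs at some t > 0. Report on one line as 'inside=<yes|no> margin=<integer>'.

d = (-4, -11),  |d|² = 137;  R = 8+1 = 9,  c = 137−9² = 56
v_rel = (11, 5),  |v_rel|² = 146;  v_rel·d = (11)·(-4) + (5)·(-11) = -99
146·t² + 198·t + 56 = 0  ⇒  m = (-99)² − 146·56 = 1625
m = 1625 > 0,  v_rel·d = -99 < 0  ⇒  outside

inside=no margin=1625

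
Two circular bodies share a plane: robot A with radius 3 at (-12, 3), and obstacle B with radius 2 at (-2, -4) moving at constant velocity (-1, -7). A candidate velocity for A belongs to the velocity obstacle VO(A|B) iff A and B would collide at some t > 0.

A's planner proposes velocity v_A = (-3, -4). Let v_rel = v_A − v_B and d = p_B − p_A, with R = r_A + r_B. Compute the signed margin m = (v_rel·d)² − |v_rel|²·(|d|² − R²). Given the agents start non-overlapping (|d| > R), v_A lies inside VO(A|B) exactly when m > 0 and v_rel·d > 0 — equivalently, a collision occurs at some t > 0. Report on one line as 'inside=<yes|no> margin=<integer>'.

d = (10, -7),  |d|² = 149;  R = 3+2 = 5,  c = 149−5² = 124
v_rel = (-2, 3),  |v_rel|² = 13;  v_rel·d = (-2)·(10) + (3)·(-7) = -41
13·t² + 82·t + 124 = 0  ⇒  m = (-41)² − 13·124 = 69
m = 69 > 0,  v_rel·d = -41 < 0  ⇒  outside

inside=no margin=69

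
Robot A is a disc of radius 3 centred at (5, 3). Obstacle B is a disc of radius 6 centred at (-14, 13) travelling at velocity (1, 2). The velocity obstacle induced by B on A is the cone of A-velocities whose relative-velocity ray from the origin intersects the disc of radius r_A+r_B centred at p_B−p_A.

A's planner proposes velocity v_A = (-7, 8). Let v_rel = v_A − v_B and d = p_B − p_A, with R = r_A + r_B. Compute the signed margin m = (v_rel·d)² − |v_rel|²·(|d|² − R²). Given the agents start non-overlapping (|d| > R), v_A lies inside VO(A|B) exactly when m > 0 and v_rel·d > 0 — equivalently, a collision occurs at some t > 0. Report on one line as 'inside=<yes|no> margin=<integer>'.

d = (-19, 10),  |d|² = 461;  R = 3+6 = 9,  c = 461−9² = 380
v_rel = (-8, 6),  |v_rel|² = 100;  v_rel·d = (-8)·(-19) + (6)·(10) = 212
100·t² − 424·t + 380 = 0  ⇒  m = 212² − 100·380 = 6944
m = 6944 > 0,  v_rel·d = 212 > 0  ⇒  inside

inside=yes margin=6944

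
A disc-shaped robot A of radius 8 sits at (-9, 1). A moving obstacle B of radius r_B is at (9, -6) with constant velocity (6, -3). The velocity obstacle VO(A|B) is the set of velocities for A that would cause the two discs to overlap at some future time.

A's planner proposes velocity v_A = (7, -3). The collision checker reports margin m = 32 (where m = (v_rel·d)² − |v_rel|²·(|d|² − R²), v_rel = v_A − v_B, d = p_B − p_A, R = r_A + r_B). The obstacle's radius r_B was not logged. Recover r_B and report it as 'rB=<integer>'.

m = 32
d = (18, -7);  v_rel = (1, 0),  |v_rel|² = 1
v_rel×d = (1)·(-7) − (0)·(18) = -7
since m = R²·1 − (-7)²:  R² = (49 + 32) / 1 = 81
R = √81 = 9  ⇒  r_B = 9 − 8 = 1

rB=1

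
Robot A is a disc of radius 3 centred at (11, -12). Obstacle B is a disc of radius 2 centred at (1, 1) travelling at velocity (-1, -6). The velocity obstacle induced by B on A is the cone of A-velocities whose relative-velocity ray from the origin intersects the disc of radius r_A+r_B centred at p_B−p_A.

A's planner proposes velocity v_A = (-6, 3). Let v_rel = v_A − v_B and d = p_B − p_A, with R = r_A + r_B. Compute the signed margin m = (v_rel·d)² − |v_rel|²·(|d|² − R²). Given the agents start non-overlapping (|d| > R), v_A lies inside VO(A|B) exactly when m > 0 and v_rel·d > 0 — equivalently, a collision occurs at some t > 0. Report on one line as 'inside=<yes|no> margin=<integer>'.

d = (-10, 13),  |d|² = 269;  R = 3+2 = 5,  c = 269−5² = 244
v_rel = (-5, 9),  |v_rel|² = 106;  v_rel·d = (-5)·(-10) + (9)·(13) = 167
106·t² − 334·t + 244 = 0  ⇒  m = 167² − 106·244 = 2025
m = 2025 > 0,  v_rel·d = 167 > 0  ⇒  inside

inside=yes margin=2025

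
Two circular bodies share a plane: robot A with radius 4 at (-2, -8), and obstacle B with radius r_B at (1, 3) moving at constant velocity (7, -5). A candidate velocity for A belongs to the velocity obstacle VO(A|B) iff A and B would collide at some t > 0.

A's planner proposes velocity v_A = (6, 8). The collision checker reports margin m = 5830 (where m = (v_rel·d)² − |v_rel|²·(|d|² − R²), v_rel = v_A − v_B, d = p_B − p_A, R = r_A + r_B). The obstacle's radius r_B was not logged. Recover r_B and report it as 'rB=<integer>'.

m = 5830
d = (3, 11);  v_rel = (-1, 13),  |v_rel|² = 170
v_rel×d = (-1)·(11) − (13)·(3) = -50
since m = R²·170 − (-50)²:  R² = (2500 + 5830) / 170 = 49
R = √49 = 7  ⇒  r_B = 7 − 4 = 3

rB=3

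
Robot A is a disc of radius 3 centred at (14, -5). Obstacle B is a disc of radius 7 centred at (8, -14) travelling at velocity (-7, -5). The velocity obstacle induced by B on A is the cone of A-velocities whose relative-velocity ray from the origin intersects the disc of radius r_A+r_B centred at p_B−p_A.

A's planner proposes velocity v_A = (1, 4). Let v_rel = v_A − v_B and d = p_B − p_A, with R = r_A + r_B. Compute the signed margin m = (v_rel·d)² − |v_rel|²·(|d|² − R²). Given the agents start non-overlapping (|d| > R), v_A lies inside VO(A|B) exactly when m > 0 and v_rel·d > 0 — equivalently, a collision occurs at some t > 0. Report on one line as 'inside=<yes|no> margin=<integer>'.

d = (-6, -9),  |d|² = 117;  R = 3+7 = 10,  c = 117−10² = 17
v_rel = (8, 9),  |v_rel|² = 145;  v_rel·d = (8)·(-6) + (9)·(-9) = -129
145·t² + 258·t + 17 = 0  ⇒  m = (-129)² − 145·17 = 14176
m = 14176 > 0,  v_rel·d = -129 < 0  ⇒  outside

inside=no margin=14176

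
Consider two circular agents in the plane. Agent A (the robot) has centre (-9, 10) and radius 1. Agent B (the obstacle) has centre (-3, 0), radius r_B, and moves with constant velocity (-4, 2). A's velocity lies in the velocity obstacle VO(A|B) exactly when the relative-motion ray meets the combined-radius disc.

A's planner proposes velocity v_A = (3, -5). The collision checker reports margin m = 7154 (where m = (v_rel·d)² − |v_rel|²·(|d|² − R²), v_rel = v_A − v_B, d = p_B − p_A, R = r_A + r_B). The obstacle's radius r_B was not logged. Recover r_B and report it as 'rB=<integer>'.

m = 7154
d = (6, -10);  v_rel = (7, -7),  |v_rel|² = 98
v_rel×d = (7)·(-10) − (-7)·(6) = -28
since m = R²·98 − (-28)²:  R² = (784 + 7154) / 98 = 81
R = √81 = 9  ⇒  r_B = 9 − 1 = 8

rB=8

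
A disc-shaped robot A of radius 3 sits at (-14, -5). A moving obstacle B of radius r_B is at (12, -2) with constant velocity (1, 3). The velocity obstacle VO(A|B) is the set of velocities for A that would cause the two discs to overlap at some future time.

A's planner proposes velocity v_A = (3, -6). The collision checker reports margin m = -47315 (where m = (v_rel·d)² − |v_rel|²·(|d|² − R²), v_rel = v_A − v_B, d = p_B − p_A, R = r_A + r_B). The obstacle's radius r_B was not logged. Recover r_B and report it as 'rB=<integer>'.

m = -47315
d = (26, 3);  v_rel = (2, -9),  |v_rel|² = 85
v_rel×d = (2)·(3) − (-9)·(26) = 240
since m = R²·85 − 240²:  R² = (57600 + -47315) / 85 = 121
R = √121 = 11  ⇒  r_B = 11 − 3 = 8

rB=8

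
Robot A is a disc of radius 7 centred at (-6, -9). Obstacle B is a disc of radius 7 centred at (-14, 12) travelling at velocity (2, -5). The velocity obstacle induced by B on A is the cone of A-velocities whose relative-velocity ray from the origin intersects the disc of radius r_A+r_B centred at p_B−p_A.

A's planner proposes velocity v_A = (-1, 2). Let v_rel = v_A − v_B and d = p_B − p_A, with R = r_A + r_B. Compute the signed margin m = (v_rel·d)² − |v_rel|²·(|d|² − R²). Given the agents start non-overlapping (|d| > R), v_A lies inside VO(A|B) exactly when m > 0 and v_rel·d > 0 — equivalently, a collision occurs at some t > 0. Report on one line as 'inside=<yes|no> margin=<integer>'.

d = (-8, 21),  |d|² = 505;  R = 7+7 = 14,  c = 505−14² = 309
v_rel = (-3, 7),  |v_rel|² = 58;  v_rel·d = (-3)·(-8) + (7)·(21) = 171
58·t² − 342·t + 309 = 0  ⇒  m = 171² − 58·309 = 11319
m = 11319 > 0,  v_rel·d = 171 > 0  ⇒  inside

inside=yes margin=11319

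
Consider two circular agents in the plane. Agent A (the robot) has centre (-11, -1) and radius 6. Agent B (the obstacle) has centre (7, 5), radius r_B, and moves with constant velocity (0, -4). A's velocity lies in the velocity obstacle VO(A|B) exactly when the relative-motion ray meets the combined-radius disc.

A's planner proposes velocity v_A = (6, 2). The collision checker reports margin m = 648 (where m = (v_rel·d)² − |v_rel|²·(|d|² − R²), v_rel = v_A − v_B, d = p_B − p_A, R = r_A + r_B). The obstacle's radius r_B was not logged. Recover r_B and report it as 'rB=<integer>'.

m = 648
d = (18, 6);  v_rel = (6, 6),  |v_rel|² = 72
v_rel×d = (6)·(6) − (6)·(18) = -72
since m = R²·72 − (-72)²:  R² = (5184 + 648) / 72 = 81
R = √81 = 9  ⇒  r_B = 9 − 6 = 3

rB=3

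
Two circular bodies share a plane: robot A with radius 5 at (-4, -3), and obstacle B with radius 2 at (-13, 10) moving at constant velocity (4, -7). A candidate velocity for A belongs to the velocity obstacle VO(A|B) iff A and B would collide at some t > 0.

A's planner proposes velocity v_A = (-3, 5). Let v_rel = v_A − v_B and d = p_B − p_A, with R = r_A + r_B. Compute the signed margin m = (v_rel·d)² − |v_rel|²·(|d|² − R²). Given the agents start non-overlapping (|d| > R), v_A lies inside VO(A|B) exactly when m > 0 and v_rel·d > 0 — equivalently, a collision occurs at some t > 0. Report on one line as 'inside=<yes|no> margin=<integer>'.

d = (-9, 13),  |d|² = 250;  R = 5+2 = 7,  c = 250−7² = 201
v_rel = (-7, 12),  |v_rel|² = 193;  v_rel·d = (-7)·(-9) + (12)·(13) = 219
193·t² − 438·t + 201 = 0  ⇒  m = 219² − 193·201 = 9168
m = 9168 > 0,  v_rel·d = 219 > 0  ⇒  inside

inside=yes margin=9168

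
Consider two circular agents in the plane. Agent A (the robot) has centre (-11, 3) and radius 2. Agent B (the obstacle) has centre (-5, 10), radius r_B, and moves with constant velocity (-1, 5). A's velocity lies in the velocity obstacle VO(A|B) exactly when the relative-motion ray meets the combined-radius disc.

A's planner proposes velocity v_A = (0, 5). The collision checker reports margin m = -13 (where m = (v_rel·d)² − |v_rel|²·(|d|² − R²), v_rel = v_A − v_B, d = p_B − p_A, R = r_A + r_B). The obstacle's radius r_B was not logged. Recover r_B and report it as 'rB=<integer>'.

m = -13
d = (6, 7);  v_rel = (1, 0),  |v_rel|² = 1
v_rel×d = (1)·(7) − (0)·(6) = 7
since m = R²·1 − 7²:  R² = (49 + -13) / 1 = 36
R = √36 = 6  ⇒  r_B = 6 − 2 = 4

rB=4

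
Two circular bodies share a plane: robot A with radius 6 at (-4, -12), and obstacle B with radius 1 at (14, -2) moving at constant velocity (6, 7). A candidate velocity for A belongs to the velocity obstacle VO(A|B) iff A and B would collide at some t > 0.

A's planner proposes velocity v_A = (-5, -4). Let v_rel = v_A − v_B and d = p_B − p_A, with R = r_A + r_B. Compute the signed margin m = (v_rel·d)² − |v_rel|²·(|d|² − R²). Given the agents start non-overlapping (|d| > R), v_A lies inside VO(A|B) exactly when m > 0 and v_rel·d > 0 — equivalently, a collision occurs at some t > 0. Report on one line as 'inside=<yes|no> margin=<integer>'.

d = (18, 10),  |d|² = 424;  R = 6+1 = 7,  c = 424−7² = 375
v_rel = (-11, -11),  |v_rel|² = 242;  v_rel·d = (-11)·(18) + (-11)·(10) = -308
242·t² + 616·t + 375 = 0  ⇒  m = (-308)² − 242·375 = 4114
m = 4114 > 0,  v_rel·d = -308 < 0  ⇒  outside

inside=no margin=4114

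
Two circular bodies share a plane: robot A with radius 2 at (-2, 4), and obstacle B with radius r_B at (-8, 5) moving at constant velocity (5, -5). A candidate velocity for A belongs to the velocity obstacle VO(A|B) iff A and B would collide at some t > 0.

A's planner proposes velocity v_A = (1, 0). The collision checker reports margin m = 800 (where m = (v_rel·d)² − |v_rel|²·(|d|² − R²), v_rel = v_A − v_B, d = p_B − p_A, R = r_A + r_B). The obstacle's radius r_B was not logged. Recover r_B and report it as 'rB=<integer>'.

m = 800
d = (-6, 1);  v_rel = (-4, 5),  |v_rel|² = 41
v_rel×d = (-4)·(1) − (5)·(-6) = 26
since m = R²·41 − 26²:  R² = (676 + 800) / 41 = 36
R = √36 = 6  ⇒  r_B = 6 − 2 = 4

rB=4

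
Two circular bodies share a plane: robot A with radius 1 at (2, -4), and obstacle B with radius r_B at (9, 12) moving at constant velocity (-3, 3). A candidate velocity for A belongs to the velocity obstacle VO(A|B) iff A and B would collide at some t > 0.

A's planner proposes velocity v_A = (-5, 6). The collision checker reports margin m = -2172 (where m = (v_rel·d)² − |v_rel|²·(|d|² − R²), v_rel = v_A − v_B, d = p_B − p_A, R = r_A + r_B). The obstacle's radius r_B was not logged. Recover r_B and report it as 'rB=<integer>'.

m = -2172
d = (7, 16);  v_rel = (-2, 3),  |v_rel|² = 13
v_rel×d = (-2)·(16) − (3)·(7) = -53
since m = R²·13 − (-53)²:  R² = (2809 + -2172) / 13 = 49
R = √49 = 7  ⇒  r_B = 7 − 1 = 6

rB=6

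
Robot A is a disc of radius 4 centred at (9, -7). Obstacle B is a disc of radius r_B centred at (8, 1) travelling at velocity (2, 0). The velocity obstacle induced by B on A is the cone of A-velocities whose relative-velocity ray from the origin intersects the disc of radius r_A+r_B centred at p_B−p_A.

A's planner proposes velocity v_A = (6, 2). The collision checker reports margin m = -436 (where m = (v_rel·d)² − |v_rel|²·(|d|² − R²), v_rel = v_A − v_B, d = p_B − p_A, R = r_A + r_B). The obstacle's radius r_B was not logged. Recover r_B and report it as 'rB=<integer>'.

m = -436
d = (-1, 8);  v_rel = (4, 2),  |v_rel|² = 20
v_rel×d = (4)·(8) − (2)·(-1) = 34
since m = R²·20 − 34²:  R² = (1156 + -436) / 20 = 36
R = √36 = 6  ⇒  r_B = 6 − 4 = 2

rB=2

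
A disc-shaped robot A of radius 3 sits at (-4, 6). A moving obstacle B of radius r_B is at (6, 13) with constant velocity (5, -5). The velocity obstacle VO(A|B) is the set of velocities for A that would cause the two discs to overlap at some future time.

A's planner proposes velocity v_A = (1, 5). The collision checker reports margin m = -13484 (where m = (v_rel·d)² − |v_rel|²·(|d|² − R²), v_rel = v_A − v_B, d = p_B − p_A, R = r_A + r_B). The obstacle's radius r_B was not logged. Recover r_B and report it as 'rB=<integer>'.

m = -13484
d = (10, 7);  v_rel = (-4, 10),  |v_rel|² = 116
v_rel×d = (-4)·(7) − (10)·(10) = -128
since m = R²·116 − (-128)²:  R² = (16384 + -13484) / 116 = 25
R = √25 = 5  ⇒  r_B = 5 − 3 = 2

rB=2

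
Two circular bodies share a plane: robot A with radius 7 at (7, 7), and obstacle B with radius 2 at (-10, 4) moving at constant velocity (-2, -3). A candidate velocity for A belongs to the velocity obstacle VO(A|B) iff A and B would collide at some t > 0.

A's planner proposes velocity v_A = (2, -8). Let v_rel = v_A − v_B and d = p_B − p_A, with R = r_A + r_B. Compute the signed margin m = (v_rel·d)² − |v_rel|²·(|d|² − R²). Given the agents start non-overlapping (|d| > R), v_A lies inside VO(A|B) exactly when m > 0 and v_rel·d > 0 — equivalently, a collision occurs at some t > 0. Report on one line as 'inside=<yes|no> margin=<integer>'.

d = (-17, -3),  |d|² = 298;  R = 7+2 = 9,  c = 298−9² = 217
v_rel = (4, -5),  |v_rel|² = 41;  v_rel·d = (4)·(-17) + (-5)·(-3) = -53
41·t² + 106·t + 217 = 0  ⇒  m = (-53)² − 41·217 = -6088
m = -6088 < 0,  v_rel·d = -53 < 0  ⇒  outside

inside=no margin=-6088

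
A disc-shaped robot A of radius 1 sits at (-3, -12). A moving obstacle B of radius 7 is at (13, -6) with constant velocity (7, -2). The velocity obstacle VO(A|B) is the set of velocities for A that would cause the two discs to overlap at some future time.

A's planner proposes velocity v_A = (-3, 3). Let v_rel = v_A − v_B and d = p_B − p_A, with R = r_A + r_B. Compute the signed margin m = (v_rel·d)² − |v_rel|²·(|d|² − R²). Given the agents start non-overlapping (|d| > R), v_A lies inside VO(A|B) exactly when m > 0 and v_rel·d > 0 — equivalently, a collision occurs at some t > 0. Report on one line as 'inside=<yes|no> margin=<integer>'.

d = (16, 6),  |d|² = 292;  R = 1+7 = 8,  c = 292−8² = 228
v_rel = (-10, 5),  |v_rel|² = 125;  v_rel·d = (-10)·(16) + (5)·(6) = -130
125·t² + 260·t + 228 = 0  ⇒  m = (-130)² − 125·228 = -11600
m = -11600 < 0,  v_rel·d = -130 < 0  ⇒  outside

inside=no margin=-11600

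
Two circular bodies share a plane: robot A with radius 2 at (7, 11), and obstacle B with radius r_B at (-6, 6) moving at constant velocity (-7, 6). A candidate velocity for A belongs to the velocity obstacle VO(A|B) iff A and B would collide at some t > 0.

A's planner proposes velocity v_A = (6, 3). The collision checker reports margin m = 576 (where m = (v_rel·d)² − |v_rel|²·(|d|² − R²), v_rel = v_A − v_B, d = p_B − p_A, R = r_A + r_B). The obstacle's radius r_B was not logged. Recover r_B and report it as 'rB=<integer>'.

m = 576
d = (-13, -5);  v_rel = (13, -3),  |v_rel|² = 178
v_rel×d = (13)·(-5) − (-3)·(-13) = -104
since m = R²·178 − (-104)²:  R² = (10816 + 576) / 178 = 64
R = √64 = 8  ⇒  r_B = 8 − 2 = 6

rB=6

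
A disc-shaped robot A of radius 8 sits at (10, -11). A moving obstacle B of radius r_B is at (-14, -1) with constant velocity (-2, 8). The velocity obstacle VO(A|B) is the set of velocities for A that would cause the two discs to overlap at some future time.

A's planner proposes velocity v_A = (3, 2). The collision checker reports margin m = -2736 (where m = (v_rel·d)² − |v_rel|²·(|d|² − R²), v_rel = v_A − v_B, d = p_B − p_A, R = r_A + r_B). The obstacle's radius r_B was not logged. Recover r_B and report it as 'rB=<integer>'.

m = -2736
d = (-24, 10);  v_rel = (5, -6),  |v_rel|² = 61
v_rel×d = (5)·(10) − (-6)·(-24) = -94
since m = R²·61 − (-94)²:  R² = (8836 + -2736) / 61 = 100
R = √100 = 10  ⇒  r_B = 10 − 8 = 2

rB=2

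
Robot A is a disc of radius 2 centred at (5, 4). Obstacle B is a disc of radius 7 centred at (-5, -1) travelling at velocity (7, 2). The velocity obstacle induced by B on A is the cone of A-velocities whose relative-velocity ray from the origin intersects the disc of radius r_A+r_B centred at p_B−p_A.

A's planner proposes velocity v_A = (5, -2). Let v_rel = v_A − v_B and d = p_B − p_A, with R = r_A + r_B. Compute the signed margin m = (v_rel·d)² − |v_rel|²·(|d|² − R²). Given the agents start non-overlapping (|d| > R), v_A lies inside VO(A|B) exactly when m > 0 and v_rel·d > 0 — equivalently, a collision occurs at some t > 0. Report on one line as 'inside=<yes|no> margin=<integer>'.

d = (-10, -5),  |d|² = 125;  R = 2+7 = 9,  c = 125−9² = 44
v_rel = (-2, -4),  |v_rel|² = 20;  v_rel·d = (-2)·(-10) + (-4)·(-5) = 40
20·t² − 80·t + 44 = 0  ⇒  m = 40² − 20·44 = 720
m = 720 > 0,  v_rel·d = 40 > 0  ⇒  inside

inside=yes margin=720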